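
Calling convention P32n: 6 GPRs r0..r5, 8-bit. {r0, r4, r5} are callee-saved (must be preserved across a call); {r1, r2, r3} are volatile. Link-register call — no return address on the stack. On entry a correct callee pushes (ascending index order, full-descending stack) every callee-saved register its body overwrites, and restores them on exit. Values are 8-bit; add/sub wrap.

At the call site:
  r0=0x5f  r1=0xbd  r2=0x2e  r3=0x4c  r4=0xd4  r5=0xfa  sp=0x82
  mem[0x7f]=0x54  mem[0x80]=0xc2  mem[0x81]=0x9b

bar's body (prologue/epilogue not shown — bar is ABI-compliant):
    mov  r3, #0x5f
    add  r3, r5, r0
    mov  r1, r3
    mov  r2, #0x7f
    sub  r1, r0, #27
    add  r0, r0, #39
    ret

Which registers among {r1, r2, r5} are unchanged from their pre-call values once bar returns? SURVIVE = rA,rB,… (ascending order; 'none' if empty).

prologue: push r0 -> mem[0x81]=0x5f, sp=0x81
body[0] mov  r3, #0x5f -> r3=0x5f
body[1] add  r3, r5, r0 -> r3=0x59
body[2] mov  r1, r3 -> r1=0x59
body[3] mov  r2, #0x7f -> r2=0x7f
body[4] sub  r1, r0, #27 -> r1=0x44
body[5] add  r0, r0, #39 -> r0=0x86
epilogue: pop r0=0x5f, sp=0x82
r1: caller-saved, written=True
r2: caller-saved, written=True
r5: callee-saved, written=False

SURVIVE = r5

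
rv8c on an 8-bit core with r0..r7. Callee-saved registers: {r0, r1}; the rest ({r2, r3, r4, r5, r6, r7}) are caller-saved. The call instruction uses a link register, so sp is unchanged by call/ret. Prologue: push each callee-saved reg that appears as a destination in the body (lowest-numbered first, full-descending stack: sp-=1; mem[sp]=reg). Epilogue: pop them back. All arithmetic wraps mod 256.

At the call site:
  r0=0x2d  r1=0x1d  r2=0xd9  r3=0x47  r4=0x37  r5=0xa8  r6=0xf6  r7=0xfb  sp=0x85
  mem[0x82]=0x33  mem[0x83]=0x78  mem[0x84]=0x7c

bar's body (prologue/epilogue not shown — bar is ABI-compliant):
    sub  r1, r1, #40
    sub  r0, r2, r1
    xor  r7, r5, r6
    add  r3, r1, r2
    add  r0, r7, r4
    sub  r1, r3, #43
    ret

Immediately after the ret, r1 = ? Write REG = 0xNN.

REG = 0x1d

prologue: push r0 -> mem[0x84]=0x2d, sp=0x84
prologue: push r1 -> mem[0x83]=0x1d, sp=0x83
body[0] sub  r1, r1, #40 -> r1=0xf5
body[1] sub  r0, r2, r1 -> r0=0xe4
body[2] xor  r7, r5, r6 -> r7=0x5e
body[3] add  r3, r1, r2 -> r3=0xce
body[4] add  r0, r7, r4 -> r0=0x95
body[5] sub  r1, r3, #43 -> r1=0xa3
epilogue: pop r1=0x1d, sp=0x84
epilogue: pop r0=0x2d, sp=0x85
r1 is callee-saved -> restored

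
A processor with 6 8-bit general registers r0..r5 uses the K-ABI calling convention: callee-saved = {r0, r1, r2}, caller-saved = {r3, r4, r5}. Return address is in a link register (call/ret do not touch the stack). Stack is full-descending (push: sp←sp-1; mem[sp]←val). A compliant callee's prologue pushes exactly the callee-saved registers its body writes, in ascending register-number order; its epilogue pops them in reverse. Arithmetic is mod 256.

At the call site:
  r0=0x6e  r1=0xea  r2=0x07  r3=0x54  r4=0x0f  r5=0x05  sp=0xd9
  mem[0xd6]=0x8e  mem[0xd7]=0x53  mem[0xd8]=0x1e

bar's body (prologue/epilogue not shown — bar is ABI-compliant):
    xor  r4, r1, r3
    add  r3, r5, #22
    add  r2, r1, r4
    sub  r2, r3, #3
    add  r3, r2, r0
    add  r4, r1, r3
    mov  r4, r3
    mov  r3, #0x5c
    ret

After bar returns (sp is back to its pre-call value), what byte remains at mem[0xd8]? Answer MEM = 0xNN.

prologue: push r2 → mem[0xd8]=0x07, sp=0xd8
body[0] xor  r4, r1, r3 → r4=0xbe
body[1] add  r3, r5, #22 → r3=0x1b
body[2] add  r2, r1, r4 → r2=0xa8
body[3] sub  r2, r3, #3 → r2=0x18
body[4] add  r3, r2, r0 → r3=0x86
body[5] add  r4, r1, r3 → r4=0x70
body[6] mov  r4, r3 → r4=0x86
body[7] mov  r3, #0x5c → r3=0x5c
epilogue: pop r2=0x07, sp=0xd9
prologue pushed ['r2'] at ['0xd8']

MEM = 0x07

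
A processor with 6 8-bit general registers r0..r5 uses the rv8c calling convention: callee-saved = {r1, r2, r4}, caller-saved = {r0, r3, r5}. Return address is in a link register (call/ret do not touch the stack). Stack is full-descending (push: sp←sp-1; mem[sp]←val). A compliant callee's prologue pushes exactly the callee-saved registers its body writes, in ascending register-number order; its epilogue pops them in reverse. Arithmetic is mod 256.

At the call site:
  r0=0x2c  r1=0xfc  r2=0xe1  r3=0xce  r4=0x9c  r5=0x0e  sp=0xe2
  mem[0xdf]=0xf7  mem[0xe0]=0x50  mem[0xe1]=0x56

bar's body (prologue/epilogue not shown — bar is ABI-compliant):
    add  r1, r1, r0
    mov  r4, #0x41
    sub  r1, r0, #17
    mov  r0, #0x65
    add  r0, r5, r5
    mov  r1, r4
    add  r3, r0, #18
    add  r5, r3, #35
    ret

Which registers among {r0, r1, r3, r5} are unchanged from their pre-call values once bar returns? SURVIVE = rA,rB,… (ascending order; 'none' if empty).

prologue: push r1 → mem[0xe1]=0xfc, sp=0xe1
prologue: push r4 → mem[0xe0]=0x9c, sp=0xe0
body[0] add  r1, r1, r0 → r1=0x28
body[1] mov  r4, #0x41 → r4=0x41
body[2] sub  r1, r0, #17 → r1=0x1b
body[3] mov  r0, #0x65 → r0=0x65
body[4] add  r0, r5, r5 → r0=0x1c
body[5] mov  r1, r4 → r1=0x41
body[6] add  r3, r0, #18 → r3=0x2e
body[7] add  r5, r3, #35 → r5=0x51
epilogue: pop r4=0x9c, sp=0xe1
epilogue: pop r1=0xfc, sp=0xe2
r0: caller-saved, written=True
r1: callee-saved, written=True
r3: caller-saved, written=True
r5: caller-saved, written=True

SURVIVE = r1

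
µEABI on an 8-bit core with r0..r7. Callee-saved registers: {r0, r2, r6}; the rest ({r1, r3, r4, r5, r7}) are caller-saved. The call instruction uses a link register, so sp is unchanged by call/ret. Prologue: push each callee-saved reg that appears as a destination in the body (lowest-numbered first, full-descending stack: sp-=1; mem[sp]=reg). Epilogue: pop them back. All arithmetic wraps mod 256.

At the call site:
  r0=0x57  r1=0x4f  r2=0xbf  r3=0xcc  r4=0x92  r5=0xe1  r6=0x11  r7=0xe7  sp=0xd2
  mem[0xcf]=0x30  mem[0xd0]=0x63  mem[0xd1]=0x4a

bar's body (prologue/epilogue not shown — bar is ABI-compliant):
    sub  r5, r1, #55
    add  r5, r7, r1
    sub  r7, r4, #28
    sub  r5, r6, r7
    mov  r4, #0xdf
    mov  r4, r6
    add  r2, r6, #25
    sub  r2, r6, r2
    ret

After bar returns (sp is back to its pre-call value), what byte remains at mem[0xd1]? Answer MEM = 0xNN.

prologue: push r2 -> mem[0xd1]=0xbf, sp=0xd1
body[0] sub  r5, r1, #55 -> r5=0x18
body[1] add  r5, r7, r1 -> r5=0x36
body[2] sub  r7, r4, #28 -> r7=0x76
body[3] sub  r5, r6, r7 -> r5=0x9b
body[4] mov  r4, #0xdf -> r4=0xdf
body[5] mov  r4, r6 -> r4=0x11
body[6] add  r2, r6, #25 -> r2=0x2a
body[7] sub  r2, r6, r2 -> r2=0xe7
epilogue: pop r2=0xbf, sp=0xd2
prologue pushed ['r2'] at ['0xd1']

MEM = 0xbf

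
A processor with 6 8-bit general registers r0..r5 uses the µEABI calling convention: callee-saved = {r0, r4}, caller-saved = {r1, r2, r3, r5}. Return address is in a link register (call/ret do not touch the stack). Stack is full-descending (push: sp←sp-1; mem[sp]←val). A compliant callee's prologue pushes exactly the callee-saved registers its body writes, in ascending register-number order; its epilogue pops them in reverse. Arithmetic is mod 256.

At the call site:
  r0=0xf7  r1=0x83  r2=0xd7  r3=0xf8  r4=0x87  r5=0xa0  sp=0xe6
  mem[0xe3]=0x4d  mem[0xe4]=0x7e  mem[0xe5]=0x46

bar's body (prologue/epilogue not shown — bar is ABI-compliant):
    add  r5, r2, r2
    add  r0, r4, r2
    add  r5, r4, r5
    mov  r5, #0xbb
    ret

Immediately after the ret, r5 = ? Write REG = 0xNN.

REG = 0xbb

prologue: push r0 -> mem[0xe5]=0xf7, sp=0xe5
body[0] add  r5, r2, r2 -> r5=0xae
body[1] add  r0, r4, r2 -> r0=0x5e
body[2] add  r5, r4, r5 -> r5=0x35
body[3] mov  r5, #0xbb -> r5=0xbb
epilogue: pop r0=0xf7, sp=0xe6
r5 is caller-saved -> body value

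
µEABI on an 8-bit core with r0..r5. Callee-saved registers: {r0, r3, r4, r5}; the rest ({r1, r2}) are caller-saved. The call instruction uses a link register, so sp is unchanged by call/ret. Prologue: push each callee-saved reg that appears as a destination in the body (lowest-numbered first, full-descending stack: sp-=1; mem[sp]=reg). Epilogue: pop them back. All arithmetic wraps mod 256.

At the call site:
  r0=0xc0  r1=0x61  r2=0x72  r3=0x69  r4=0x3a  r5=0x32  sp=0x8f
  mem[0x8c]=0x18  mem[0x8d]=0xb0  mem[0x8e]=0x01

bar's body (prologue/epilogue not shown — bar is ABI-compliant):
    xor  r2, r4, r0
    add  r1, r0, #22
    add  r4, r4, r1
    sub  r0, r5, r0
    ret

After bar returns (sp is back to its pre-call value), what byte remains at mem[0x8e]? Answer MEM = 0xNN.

prologue: push r0 -> mem[0x8e]=0xc0, sp=0x8e
prologue: push r4 -> mem[0x8d]=0x3a, sp=0x8d
body[0] xor  r2, r4, r0 -> r2=0xfa
body[1] add  r1, r0, #22 -> r1=0xd6
body[2] add  r4, r4, r1 -> r4=0x10
body[3] sub  r0, r5, r0 -> r0=0x72
epilogue: pop r4=0x3a, sp=0x8e
epilogue: pop r0=0xc0, sp=0x8f
prologue pushed ['r0', 'r4'] at ['0x8e', '0x8d']

MEM = 0xc0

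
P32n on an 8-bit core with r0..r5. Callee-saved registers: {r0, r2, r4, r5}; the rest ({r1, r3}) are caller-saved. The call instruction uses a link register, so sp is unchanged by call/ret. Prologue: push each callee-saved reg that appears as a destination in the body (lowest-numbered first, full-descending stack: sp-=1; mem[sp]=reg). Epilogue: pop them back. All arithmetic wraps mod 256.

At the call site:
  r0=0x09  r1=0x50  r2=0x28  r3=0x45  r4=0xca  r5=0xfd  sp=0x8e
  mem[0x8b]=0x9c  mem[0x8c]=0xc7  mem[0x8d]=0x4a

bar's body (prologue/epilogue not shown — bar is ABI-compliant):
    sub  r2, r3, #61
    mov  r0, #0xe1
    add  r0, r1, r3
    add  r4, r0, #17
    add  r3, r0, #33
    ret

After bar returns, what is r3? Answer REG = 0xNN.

REG = 0xb6

prologue: push r0 → mem[0x8d]=0x09, sp=0x8d
prologue: push r2 → mem[0x8c]=0x28, sp=0x8c
prologue: push r4 → mem[0x8b]=0xca, sp=0x8b
body[0] sub  r2, r3, #61 → r2=0x08
body[1] mov  r0, #0xe1 → r0=0xe1
body[2] add  r0, r1, r3 → r0=0x95
body[3] add  r4, r0, #17 → r4=0xa6
body[4] add  r3, r0, #33 → r3=0xb6
epilogue: pop r4=0xca, sp=0x8c
epilogue: pop r2=0x28, sp=0x8d
epilogue: pop r0=0x09, sp=0x8e
r3 is caller-saved → body value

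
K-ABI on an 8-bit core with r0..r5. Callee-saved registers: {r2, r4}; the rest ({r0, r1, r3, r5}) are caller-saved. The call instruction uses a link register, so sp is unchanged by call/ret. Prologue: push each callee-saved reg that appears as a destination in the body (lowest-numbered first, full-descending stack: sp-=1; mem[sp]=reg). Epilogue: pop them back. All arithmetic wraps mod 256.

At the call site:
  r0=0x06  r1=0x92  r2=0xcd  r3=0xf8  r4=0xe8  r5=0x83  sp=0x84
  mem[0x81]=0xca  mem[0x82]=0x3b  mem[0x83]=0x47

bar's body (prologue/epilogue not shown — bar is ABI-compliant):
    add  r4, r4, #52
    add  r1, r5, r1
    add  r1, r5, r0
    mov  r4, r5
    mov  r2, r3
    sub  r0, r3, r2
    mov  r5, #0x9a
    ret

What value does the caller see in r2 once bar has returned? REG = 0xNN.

prologue: push r2 → mem[0x83]=0xcd, sp=0x83
prologue: push r4 → mem[0x82]=0xe8, sp=0x82
body[0] add  r4, r4, #52 → r4=0x1c
body[1] add  r1, r5, r1 → r1=0x15
body[2] add  r1, r5, r0 → r1=0x89
body[3] mov  r4, r5 → r4=0x83
body[4] mov  r2, r3 → r2=0xf8
body[5] sub  r0, r3, r2 → r0=0x00
body[6] mov  r5, #0x9a → r5=0x9a
epilogue: pop r4=0xe8, sp=0x83
epilogue: pop r2=0xcd, sp=0x84
r2 is callee-saved → restored

REG = 0xcd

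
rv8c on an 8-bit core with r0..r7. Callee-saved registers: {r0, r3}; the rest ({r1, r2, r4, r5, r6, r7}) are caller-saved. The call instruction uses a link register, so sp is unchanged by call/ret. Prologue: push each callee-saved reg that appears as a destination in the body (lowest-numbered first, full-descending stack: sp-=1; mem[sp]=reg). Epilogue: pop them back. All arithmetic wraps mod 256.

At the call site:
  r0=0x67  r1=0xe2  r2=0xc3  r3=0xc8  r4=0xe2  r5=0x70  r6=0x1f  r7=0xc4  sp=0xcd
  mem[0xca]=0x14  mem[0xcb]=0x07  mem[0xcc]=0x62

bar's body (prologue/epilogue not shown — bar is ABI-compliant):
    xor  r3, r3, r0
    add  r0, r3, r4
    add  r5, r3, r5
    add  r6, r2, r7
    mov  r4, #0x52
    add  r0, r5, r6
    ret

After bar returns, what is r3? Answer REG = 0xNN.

REG = 0xc8

prologue: push r0 -> mem[0xcc]=0x67, sp=0xcc
prologue: push r3 -> mem[0xcb]=0xc8, sp=0xcb
body[0] xor  r3, r3, r0 -> r3=0xaf
body[1] add  r0, r3, r4 -> r0=0x91
body[2] add  r5, r3, r5 -> r5=0x1f
body[3] add  r6, r2, r7 -> r6=0x87
body[4] mov  r4, #0x52 -> r4=0x52
body[5] add  r0, r5, r6 -> r0=0xa6
epilogue: pop r3=0xc8, sp=0xcc
epilogue: pop r0=0x67, sp=0xcd
r3 is callee-saved -> restored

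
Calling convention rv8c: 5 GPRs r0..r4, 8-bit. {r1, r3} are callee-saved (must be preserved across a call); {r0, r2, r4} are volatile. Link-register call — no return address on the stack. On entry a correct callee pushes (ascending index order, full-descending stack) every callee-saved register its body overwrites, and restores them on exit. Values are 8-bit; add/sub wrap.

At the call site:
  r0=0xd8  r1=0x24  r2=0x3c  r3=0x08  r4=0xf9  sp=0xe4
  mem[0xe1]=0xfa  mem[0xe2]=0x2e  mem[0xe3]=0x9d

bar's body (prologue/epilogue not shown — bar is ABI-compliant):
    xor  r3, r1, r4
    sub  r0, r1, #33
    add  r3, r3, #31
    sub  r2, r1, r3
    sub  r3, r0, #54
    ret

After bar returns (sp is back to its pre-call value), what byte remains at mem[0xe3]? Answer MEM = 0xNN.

MEM = 0x08

prologue: push r3 → mem[0xe3]=0x08, sp=0xe3
body[0] xor  r3, r1, r4 → r3=0xdd
body[1] sub  r0, r1, #33 → r0=0x03
body[2] add  r3, r3, #31 → r3=0xfc
body[3] sub  r2, r1, r3 → r2=0x28
body[4] sub  r3, r0, #54 → r3=0xcd
epilogue: pop r3=0x08, sp=0xe4
prologue pushed ['r3'] at ['0xe3']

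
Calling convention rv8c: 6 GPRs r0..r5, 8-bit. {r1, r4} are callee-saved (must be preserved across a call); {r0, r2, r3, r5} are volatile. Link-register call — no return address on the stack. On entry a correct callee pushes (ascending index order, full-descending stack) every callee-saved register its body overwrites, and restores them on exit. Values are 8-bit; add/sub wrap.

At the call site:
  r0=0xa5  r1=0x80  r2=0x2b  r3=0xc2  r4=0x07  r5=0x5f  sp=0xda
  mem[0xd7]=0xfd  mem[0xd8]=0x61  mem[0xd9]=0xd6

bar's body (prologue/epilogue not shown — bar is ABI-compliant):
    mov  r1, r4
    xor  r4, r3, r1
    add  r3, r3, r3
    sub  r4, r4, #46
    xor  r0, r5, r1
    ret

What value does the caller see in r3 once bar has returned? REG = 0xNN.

prologue: push r1 → mem[0xd9]=0x80, sp=0xd9
prologue: push r4 → mem[0xd8]=0x07, sp=0xd8
body[0] mov  r1, r4 → r1=0x07
body[1] xor  r4, r3, r1 → r4=0xc5
body[2] add  r3, r3, r3 → r3=0x84
body[3] sub  r4, r4, #46 → r4=0x97
body[4] xor  r0, r5, r1 → r0=0x58
epilogue: pop r4=0x07, sp=0xd9
epilogue: pop r1=0x80, sp=0xda
r3 is caller-saved → body value

REG = 0x84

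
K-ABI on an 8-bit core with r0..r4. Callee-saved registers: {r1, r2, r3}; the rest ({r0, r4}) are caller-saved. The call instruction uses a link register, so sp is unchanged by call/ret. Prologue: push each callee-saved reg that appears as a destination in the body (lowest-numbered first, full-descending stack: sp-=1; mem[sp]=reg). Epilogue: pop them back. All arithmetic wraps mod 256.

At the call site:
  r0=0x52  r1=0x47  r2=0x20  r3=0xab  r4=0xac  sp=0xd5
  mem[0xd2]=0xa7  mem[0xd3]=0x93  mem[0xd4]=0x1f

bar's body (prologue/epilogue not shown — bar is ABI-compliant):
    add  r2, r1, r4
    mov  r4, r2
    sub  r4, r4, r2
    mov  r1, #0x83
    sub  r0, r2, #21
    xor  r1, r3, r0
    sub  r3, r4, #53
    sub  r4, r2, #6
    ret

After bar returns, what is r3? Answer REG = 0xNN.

REG = 0xab

prologue: push r1 -> mem[0xd4]=0x47, sp=0xd4
prologue: push r2 -> mem[0xd3]=0x20, sp=0xd3
prologue: push r3 -> mem[0xd2]=0xab, sp=0xd2
body[0] add  r2, r1, r4 -> r2=0xf3
body[1] mov  r4, r2 -> r4=0xf3
body[2] sub  r4, r4, r2 -> r4=0x00
body[3] mov  r1, #0x83 -> r1=0x83
body[4] sub  r0, r2, #21 -> r0=0xde
body[5] xor  r1, r3, r0 -> r1=0x75
body[6] sub  r3, r4, #53 -> r3=0xcb
body[7] sub  r4, r2, #6 -> r4=0xed
epilogue: pop r3=0xab, sp=0xd3
epilogue: pop r2=0x20, sp=0xd4
epilogue: pop r1=0x47, sp=0xd5
r3 is callee-saved -> restored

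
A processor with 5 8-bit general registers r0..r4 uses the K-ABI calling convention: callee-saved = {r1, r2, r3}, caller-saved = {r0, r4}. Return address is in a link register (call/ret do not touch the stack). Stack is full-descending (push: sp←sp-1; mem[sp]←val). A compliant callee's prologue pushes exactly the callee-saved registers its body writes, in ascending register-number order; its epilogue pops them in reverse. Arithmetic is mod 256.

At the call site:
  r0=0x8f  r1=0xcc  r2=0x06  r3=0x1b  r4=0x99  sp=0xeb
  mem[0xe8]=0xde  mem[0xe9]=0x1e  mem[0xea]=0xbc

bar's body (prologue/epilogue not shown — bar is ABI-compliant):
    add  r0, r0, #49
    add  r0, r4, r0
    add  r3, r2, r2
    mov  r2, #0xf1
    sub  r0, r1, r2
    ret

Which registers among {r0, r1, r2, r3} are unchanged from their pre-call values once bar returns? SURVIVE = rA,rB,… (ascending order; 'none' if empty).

prologue: push r2 -> mem[0xea]=0x06, sp=0xea
prologue: push r3 -> mem[0xe9]=0x1b, sp=0xe9
body[0] add  r0, r0, #49 -> r0=0xc0
body[1] add  r0, r4, r0 -> r0=0x59
body[2] add  r3, r2, r2 -> r3=0x0c
body[3] mov  r2, #0xf1 -> r2=0xf1
body[4] sub  r0, r1, r2 -> r0=0xdb
epilogue: pop r3=0x1b, sp=0xea
epilogue: pop r2=0x06, sp=0xeb
r0: caller-saved, written=True
r1: callee-saved, written=False
r2: callee-saved, written=True
r3: callee-saved, written=True

SURVIVE = r1,r2,r3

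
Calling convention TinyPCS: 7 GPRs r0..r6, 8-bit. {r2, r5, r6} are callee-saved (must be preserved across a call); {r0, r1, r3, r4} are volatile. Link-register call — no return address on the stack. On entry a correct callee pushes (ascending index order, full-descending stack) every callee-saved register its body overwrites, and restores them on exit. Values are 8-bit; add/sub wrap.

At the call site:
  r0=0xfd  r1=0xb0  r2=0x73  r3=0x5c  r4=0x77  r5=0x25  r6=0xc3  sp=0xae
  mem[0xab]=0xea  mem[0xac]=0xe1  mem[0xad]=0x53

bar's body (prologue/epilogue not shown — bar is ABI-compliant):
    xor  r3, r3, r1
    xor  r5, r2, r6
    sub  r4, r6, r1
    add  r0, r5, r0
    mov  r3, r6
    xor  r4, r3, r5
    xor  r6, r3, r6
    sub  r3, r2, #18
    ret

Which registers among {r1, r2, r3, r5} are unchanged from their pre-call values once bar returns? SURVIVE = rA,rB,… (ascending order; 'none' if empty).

prologue: push r5 → mem[0xad]=0x25, sp=0xad
prologue: push r6 → mem[0xac]=0xc3, sp=0xac
body[0] xor  r3, r3, r1 → r3=0xec
body[1] xor  r5, r2, r6 → r5=0xb0
body[2] sub  r4, r6, r1 → r4=0x13
body[3] add  r0, r5, r0 → r0=0xad
body[4] mov  r3, r6 → r3=0xc3
body[5] xor  r4, r3, r5 → r4=0x73
body[6] xor  r6, r3, r6 → r6=0x00
body[7] sub  r3, r2, #18 → r3=0x61
epilogue: pop r6=0xc3, sp=0xad
epilogue: pop r5=0x25, sp=0xae
r1: caller-saved, written=False
r2: callee-saved, written=False
r3: caller-saved, written=True
r5: callee-saved, written=True

SURVIVE = r1,r2,r5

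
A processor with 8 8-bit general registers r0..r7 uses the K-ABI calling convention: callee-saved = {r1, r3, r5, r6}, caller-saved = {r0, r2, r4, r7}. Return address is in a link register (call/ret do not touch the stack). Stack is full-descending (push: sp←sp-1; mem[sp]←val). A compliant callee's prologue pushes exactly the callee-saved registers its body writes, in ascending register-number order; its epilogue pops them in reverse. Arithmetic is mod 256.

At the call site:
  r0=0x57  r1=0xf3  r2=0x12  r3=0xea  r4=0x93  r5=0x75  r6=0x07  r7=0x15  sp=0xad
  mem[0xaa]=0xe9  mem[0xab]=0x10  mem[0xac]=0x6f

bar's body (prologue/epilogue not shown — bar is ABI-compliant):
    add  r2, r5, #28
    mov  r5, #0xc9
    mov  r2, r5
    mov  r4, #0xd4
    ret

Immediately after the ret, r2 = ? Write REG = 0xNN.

REG = 0xc9

prologue: push r5 -> mem[0xac]=0x75, sp=0xac
body[0] add  r2, r5, #28 -> r2=0x91
body[1] mov  r5, #0xc9 -> r5=0xc9
body[2] mov  r2, r5 -> r2=0xc9
body[3] mov  r4, #0xd4 -> r4=0xd4
epilogue: pop r5=0x75, sp=0xad
r2 is caller-saved -> body value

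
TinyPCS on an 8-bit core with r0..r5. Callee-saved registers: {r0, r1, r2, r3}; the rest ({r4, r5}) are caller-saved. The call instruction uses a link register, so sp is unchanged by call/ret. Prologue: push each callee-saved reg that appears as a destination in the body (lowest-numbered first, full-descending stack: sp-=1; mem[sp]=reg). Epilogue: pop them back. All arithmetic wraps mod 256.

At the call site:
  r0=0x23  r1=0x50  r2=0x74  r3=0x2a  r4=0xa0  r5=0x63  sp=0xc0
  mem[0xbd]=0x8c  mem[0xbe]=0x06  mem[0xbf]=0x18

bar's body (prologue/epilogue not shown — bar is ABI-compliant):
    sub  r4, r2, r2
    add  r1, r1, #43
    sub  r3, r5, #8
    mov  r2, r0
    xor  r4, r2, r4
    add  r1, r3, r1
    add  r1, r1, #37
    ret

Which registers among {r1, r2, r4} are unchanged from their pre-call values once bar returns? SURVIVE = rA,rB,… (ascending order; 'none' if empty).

SURVIVE = r1,r2

prologue: push r1 → mem[0xbf]=0x50, sp=0xbf
prologue: push r2 → mem[0xbe]=0x74, sp=0xbe
prologue: push r3 → mem[0xbd]=0x2a, sp=0xbd
body[0] sub  r4, r2, r2 → r4=0x00
body[1] add  r1, r1, #43 → r1=0x7b
body[2] sub  r3, r5, #8 → r3=0x5b
body[3] mov  r2, r0 → r2=0x23
body[4] xor  r4, r2, r4 → r4=0x23
body[5] add  r1, r3, r1 → r1=0xd6
body[6] add  r1, r1, #37 → r1=0xfb
epilogue: pop r3=0x2a, sp=0xbe
epilogue: pop r2=0x74, sp=0xbf
epilogue: pop r1=0x50, sp=0xc0
r1: callee-saved, written=True
r2: callee-saved, written=True
r4: caller-saved, written=True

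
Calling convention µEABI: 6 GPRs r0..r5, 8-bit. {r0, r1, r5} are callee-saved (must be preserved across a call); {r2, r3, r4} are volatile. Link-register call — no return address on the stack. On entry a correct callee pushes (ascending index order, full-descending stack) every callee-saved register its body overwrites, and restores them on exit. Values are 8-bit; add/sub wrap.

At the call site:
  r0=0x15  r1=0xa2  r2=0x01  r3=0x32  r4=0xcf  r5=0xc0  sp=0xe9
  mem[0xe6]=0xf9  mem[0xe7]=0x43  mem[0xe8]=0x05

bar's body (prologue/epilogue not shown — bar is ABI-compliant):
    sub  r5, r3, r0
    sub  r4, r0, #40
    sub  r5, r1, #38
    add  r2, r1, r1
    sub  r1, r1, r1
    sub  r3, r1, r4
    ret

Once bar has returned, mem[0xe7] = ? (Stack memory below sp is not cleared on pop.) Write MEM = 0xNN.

MEM = 0xc0

prologue: push r1 → mem[0xe8]=0xa2, sp=0xe8
prologue: push r5 → mem[0xe7]=0xc0, sp=0xe7
body[0] sub  r5, r3, r0 → r5=0x1d
body[1] sub  r4, r0, #40 → r4=0xed
body[2] sub  r5, r1, #38 → r5=0x7c
body[3] add  r2, r1, r1 → r2=0x44
body[4] sub  r1, r1, r1 → r1=0x00
body[5] sub  r3, r1, r4 → r3=0x13
epilogue: pop r5=0xc0, sp=0xe8
epilogue: pop r1=0xa2, sp=0xe9
prologue pushed ['r1', 'r5'] at ['0xe8', '0xe7']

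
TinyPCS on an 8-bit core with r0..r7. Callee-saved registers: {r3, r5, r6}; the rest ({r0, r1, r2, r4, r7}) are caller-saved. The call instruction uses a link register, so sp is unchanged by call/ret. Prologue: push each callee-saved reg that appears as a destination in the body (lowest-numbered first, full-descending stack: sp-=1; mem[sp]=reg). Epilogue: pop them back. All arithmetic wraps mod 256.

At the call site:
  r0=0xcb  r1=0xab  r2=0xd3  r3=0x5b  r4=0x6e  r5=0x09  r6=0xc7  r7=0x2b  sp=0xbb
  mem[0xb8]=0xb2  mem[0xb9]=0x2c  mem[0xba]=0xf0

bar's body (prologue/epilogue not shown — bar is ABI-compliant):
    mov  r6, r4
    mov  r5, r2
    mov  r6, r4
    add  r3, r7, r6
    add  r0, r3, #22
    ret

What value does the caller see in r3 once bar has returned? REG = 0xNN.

REG = 0x5b

prologue: push r3 → mem[0xba]=0x5b, sp=0xba
prologue: push r5 → mem[0xb9]=0x09, sp=0xb9
prologue: push r6 → mem[0xb8]=0xc7, sp=0xb8
body[0] mov  r6, r4 → r6=0x6e
body[1] mov  r5, r2 → r5=0xd3
body[2] mov  r6, r4 → r6=0x6e
body[3] add  r3, r7, r6 → r3=0x99
body[4] add  r0, r3, #22 → r0=0xaf
epilogue: pop r6=0xc7, sp=0xb9
epilogue: pop r5=0x09, sp=0xba
epilogue: pop r3=0x5b, sp=0xbb
r3 is callee-saved → restored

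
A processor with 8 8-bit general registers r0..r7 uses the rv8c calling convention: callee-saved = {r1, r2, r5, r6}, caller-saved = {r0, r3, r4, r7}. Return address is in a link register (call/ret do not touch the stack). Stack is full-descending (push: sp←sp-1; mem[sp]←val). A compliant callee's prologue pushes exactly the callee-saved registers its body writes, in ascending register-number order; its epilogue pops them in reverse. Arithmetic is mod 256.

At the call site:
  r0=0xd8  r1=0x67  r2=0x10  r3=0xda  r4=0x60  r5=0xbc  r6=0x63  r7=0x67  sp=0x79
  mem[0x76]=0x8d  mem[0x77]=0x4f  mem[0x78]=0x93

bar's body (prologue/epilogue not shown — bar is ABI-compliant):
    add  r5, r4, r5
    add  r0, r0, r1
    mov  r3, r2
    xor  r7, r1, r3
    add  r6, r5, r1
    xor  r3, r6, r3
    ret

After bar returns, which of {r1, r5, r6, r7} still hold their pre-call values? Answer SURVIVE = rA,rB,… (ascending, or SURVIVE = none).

prologue: push r5 -> mem[0x78]=0xbc, sp=0x78
prologue: push r6 -> mem[0x77]=0x63, sp=0x77
body[0] add  r5, r4, r5 -> r5=0x1c
body[1] add  r0, r0, r1 -> r0=0x3f
body[2] mov  r3, r2 -> r3=0x10
body[3] xor  r7, r1, r3 -> r7=0x77
body[4] add  r6, r5, r1 -> r6=0x83
body[5] xor  r3, r6, r3 -> r3=0x93
epilogue: pop r6=0x63, sp=0x78
epilogue: pop r5=0xbc, sp=0x79
r1: callee-saved, written=False
r5: callee-saved, written=True
r6: callee-saved, written=True
r7: caller-saved, written=True

SURVIVE = r1,r5,r6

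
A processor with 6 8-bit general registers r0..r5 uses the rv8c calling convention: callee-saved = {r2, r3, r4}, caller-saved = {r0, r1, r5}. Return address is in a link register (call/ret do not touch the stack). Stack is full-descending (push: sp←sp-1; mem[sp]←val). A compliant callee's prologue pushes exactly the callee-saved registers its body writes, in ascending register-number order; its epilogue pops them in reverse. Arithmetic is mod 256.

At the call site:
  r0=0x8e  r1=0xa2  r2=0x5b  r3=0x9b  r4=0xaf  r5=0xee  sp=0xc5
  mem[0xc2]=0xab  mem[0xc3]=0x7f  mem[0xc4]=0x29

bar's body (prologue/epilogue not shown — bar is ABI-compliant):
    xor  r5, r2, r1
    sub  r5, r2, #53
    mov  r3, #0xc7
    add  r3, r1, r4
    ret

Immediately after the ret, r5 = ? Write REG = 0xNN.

REG = 0x26

prologue: push r3 → mem[0xc4]=0x9b, sp=0xc4
body[0] xor  r5, r2, r1 → r5=0xf9
body[1] sub  r5, r2, #53 → r5=0x26
body[2] mov  r3, #0xc7 → r3=0xc7
body[3] add  r3, r1, r4 → r3=0x51
epilogue: pop r3=0x9b, sp=0xc5
r5 is caller-saved → body value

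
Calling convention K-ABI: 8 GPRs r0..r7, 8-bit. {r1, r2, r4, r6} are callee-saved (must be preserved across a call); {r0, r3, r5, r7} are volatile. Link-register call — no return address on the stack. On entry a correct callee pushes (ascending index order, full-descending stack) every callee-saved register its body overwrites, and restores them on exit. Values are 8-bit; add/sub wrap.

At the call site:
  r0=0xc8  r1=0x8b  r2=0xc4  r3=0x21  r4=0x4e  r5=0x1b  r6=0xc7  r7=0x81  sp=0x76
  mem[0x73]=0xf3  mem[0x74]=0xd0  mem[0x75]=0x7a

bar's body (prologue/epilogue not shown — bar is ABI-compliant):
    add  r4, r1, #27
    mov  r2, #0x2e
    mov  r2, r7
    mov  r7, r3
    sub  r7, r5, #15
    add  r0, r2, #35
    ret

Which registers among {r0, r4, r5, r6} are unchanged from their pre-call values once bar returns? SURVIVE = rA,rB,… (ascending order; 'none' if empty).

SURVIVE = r4,r5,r6

prologue: push r2 → mem[0x75]=0xc4, sp=0x75
prologue: push r4 → mem[0x74]=0x4e, sp=0x74
body[0] add  r4, r1, #27 → r4=0xa6
body[1] mov  r2, #0x2e → r2=0x2e
body[2] mov  r2, r7 → r2=0x81
body[3] mov  r7, r3 → r7=0x21
body[4] sub  r7, r5, #15 → r7=0x0c
body[5] add  r0, r2, #35 → r0=0xa4
epilogue: pop r4=0x4e, sp=0x75
epilogue: pop r2=0xc4, sp=0x76
r0: caller-saved, written=True
r4: callee-saved, written=True
r5: caller-saved, written=False
r6: callee-saved, written=False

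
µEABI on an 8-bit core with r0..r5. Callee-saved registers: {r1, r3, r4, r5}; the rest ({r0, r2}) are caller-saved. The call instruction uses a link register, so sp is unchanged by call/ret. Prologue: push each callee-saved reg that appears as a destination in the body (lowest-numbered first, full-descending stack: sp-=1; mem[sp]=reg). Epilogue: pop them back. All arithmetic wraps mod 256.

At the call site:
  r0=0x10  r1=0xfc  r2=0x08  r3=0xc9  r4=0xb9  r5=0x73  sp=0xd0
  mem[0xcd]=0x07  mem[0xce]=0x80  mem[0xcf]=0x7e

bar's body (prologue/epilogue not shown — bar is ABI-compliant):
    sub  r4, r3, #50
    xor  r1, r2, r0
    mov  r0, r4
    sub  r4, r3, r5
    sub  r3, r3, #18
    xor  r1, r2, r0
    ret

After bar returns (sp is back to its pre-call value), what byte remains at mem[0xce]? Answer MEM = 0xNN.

prologue: push r1 -> mem[0xcf]=0xfc, sp=0xcf
prologue: push r3 -> mem[0xce]=0xc9, sp=0xce
prologue: push r4 -> mem[0xcd]=0xb9, sp=0xcd
body[0] sub  r4, r3, #50 -> r4=0x97
body[1] xor  r1, r2, r0 -> r1=0x18
body[2] mov  r0, r4 -> r0=0x97
body[3] sub  r4, r3, r5 -> r4=0x56
body[4] sub  r3, r3, #18 -> r3=0xb7
body[5] xor  r1, r2, r0 -> r1=0x9f
epilogue: pop r4=0xb9, sp=0xce
epilogue: pop r3=0xc9, sp=0xcf
epilogue: pop r1=0xfc, sp=0xd0
prologue pushed ['r1', 'r3', 'r4'] at ['0xcf', '0xce', '0xcd']

MEM = 0xc9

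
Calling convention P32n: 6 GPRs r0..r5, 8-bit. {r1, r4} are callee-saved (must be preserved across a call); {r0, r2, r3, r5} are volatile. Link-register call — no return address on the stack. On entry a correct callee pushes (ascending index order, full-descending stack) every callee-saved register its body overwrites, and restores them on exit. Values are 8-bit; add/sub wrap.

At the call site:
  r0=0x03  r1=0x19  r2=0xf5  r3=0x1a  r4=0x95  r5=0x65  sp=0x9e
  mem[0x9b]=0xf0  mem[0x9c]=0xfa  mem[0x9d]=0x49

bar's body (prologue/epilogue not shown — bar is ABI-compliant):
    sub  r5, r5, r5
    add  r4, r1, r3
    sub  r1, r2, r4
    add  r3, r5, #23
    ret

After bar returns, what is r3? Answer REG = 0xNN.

REG = 0x17

prologue: push r1 -> mem[0x9d]=0x19, sp=0x9d
prologue: push r4 -> mem[0x9c]=0x95, sp=0x9c
body[0] sub  r5, r5, r5 -> r5=0x00
body[1] add  r4, r1, r3 -> r4=0x33
body[2] sub  r1, r2, r4 -> r1=0xc2
body[3] add  r3, r5, #23 -> r3=0x17
epilogue: pop r4=0x95, sp=0x9d
epilogue: pop r1=0x19, sp=0x9e
r3 is caller-saved -> body value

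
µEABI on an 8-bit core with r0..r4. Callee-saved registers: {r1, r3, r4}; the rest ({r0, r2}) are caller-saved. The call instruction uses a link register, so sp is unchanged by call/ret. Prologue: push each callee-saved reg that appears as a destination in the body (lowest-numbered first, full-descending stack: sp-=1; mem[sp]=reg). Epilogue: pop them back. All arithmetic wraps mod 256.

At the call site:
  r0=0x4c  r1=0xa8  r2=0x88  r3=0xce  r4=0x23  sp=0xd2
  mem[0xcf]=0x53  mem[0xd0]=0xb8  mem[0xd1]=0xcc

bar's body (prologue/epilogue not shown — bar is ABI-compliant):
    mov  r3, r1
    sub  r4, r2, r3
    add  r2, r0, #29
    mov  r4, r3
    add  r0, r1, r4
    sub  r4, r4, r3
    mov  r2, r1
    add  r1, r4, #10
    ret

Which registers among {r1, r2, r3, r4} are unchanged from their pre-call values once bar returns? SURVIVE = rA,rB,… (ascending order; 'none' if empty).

SURVIVE = r1,r3,r4

prologue: push r1 → mem[0xd1]=0xa8, sp=0xd1
prologue: push r3 → mem[0xd0]=0xce, sp=0xd0
prologue: push r4 → mem[0xcf]=0x23, sp=0xcf
body[0] mov  r3, r1 → r3=0xa8
body[1] sub  r4, r2, r3 → r4=0xe0
body[2] add  r2, r0, #29 → r2=0x69
body[3] mov  r4, r3 → r4=0xa8
body[4] add  r0, r1, r4 → r0=0x50
body[5] sub  r4, r4, r3 → r4=0x00
body[6] mov  r2, r1 → r2=0xa8
body[7] add  r1, r4, #10 → r1=0x0a
epilogue: pop r4=0x23, sp=0xd0
epilogue: pop r3=0xce, sp=0xd1
epilogue: pop r1=0xa8, sp=0xd2
r1: callee-saved, written=True
r2: caller-saved, written=True
r3: callee-saved, written=True
r4: callee-saved, written=True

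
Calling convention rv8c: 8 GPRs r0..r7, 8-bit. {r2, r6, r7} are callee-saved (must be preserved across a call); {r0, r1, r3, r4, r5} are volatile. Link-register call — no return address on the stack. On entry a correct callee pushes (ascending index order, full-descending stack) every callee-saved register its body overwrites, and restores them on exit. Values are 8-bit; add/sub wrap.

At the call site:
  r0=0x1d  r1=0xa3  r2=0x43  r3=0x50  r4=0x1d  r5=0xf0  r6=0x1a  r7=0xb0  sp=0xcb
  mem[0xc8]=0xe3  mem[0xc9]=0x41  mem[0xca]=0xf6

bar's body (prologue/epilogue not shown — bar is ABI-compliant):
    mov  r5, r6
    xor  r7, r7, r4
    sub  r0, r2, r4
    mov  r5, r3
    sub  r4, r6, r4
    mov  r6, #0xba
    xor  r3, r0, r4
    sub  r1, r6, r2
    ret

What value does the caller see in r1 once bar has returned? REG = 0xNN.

prologue: push r6 -> mem[0xca]=0x1a, sp=0xca
prologue: push r7 -> mem[0xc9]=0xb0, sp=0xc9
body[0] mov  r5, r6 -> r5=0x1a
body[1] xor  r7, r7, r4 -> r7=0xad
body[2] sub  r0, r2, r4 -> r0=0x26
body[3] mov  r5, r3 -> r5=0x50
body[4] sub  r4, r6, r4 -> r4=0xfd
body[5] mov  r6, #0xba -> r6=0xba
body[6] xor  r3, r0, r4 -> r3=0xdb
body[7] sub  r1, r6, r2 -> r1=0x77
epilogue: pop r7=0xb0, sp=0xca
epilogue: pop r6=0x1a, sp=0xcb
r1 is caller-saved -> body value

REG = 0x77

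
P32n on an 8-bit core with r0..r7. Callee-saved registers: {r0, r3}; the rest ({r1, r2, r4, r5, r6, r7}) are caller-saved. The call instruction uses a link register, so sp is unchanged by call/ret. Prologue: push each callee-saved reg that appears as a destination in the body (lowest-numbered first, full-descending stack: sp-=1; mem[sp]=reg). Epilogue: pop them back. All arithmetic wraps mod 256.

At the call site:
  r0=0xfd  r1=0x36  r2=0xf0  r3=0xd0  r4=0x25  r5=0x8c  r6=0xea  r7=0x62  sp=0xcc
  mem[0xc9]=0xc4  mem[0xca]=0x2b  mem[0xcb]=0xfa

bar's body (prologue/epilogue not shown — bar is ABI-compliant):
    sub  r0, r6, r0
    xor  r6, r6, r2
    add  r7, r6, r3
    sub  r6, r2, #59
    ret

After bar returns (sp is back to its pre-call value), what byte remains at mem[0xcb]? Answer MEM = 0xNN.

MEM = 0xfd

prologue: push r0 → mem[0xcb]=0xfd, sp=0xcb
body[0] sub  r0, r6, r0 → r0=0xed
body[1] xor  r6, r6, r2 → r6=0x1a
body[2] add  r7, r6, r3 → r7=0xea
body[3] sub  r6, r2, #59 → r6=0xb5
epilogue: pop r0=0xfd, sp=0xcc
prologue pushed ['r0'] at ['0xcb']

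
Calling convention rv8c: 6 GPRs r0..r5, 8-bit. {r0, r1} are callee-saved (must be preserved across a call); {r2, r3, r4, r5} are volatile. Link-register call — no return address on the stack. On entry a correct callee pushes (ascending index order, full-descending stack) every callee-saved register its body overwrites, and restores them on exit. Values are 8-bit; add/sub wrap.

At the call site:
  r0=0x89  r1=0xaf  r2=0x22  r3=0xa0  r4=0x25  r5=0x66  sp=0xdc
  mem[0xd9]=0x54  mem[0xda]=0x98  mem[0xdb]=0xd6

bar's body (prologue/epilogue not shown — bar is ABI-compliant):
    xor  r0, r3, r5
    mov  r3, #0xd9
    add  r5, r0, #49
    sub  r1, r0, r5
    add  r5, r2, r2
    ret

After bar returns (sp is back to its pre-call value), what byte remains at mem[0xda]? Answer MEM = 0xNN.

prologue: push r0 → mem[0xdb]=0x89, sp=0xdb
prologue: push r1 → mem[0xda]=0xaf, sp=0xda
body[0] xor  r0, r3, r5 → r0=0xc6
body[1] mov  r3, #0xd9 → r3=0xd9
body[2] add  r5, r0, #49 → r5=0xf7
body[3] sub  r1, r0, r5 → r1=0xcf
body[4] add  r5, r2, r2 → r5=0x44
epilogue: pop r1=0xaf, sp=0xdb
epilogue: pop r0=0x89, sp=0xdc
prologue pushed ['r0', 'r1'] at ['0xdb', '0xda']

MEM = 0xaf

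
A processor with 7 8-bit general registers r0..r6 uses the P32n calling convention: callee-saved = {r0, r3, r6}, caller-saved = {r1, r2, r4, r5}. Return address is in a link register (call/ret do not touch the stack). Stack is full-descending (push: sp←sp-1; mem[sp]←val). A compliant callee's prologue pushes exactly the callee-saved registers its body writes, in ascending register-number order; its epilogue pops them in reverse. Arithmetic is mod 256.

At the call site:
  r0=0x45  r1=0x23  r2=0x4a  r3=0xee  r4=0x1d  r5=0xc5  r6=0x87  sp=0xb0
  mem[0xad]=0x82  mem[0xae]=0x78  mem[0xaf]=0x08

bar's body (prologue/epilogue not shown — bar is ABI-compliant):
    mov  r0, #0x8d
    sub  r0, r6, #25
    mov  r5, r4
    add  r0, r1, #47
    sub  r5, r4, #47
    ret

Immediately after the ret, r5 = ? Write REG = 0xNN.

prologue: push r0 → mem[0xaf]=0x45, sp=0xaf
body[0] mov  r0, #0x8d → r0=0x8d
body[1] sub  r0, r6, #25 → r0=0x6e
body[2] mov  r5, r4 → r5=0x1d
body[3] add  r0, r1, #47 → r0=0x52
body[4] sub  r5, r4, #47 → r5=0xee
epilogue: pop r0=0x45, sp=0xb0
r5 is caller-saved → body value

REG = 0xee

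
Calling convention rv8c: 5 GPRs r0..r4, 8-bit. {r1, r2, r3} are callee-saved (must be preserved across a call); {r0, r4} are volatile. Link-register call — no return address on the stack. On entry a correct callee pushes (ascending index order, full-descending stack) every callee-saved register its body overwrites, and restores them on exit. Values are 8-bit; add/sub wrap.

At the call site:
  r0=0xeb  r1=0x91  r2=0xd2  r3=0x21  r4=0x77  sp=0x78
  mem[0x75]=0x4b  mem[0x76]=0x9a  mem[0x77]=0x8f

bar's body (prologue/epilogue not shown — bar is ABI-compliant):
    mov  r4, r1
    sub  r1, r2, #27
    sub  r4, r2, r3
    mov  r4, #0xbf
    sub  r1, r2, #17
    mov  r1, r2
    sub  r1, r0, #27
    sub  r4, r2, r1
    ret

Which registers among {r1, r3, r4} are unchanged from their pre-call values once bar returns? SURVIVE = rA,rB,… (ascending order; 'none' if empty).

prologue: push r1 → mem[0x77]=0x91, sp=0x77
body[0] mov  r4, r1 → r4=0x91
body[1] sub  r1, r2, #27 → r1=0xb7
body[2] sub  r4, r2, r3 → r4=0xb1
body[3] mov  r4, #0xbf → r4=0xbf
body[4] sub  r1, r2, #17 → r1=0xc1
body[5] mov  r1, r2 → r1=0xd2
body[6] sub  r1, r0, #27 → r1=0xd0
body[7] sub  r4, r2, r1 → r4=0x02
epilogue: pop r1=0x91, sp=0x78
r1: callee-saved, written=True
r3: callee-saved, written=False
r4: caller-saved, written=True

SURVIVE = r1,r3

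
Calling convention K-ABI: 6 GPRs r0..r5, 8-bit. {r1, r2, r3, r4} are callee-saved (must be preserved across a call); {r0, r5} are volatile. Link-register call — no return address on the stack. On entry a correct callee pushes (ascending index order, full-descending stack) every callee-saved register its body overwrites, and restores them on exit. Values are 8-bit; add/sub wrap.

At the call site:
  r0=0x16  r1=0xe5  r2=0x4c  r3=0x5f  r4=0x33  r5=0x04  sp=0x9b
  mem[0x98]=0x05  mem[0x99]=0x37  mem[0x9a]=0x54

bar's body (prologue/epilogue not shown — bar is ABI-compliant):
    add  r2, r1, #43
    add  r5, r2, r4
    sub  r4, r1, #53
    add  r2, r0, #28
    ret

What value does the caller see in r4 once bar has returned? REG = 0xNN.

prologue: push r2 -> mem[0x9a]=0x4c, sp=0x9a
prologue: push r4 -> mem[0x99]=0x33, sp=0x99
body[0] add  r2, r1, #43 -> r2=0x10
body[1] add  r5, r2, r4 -> r5=0x43
body[2] sub  r4, r1, #53 -> r4=0xb0
body[3] add  r2, r0, #28 -> r2=0x32
epilogue: pop r4=0x33, sp=0x9a
epilogue: pop r2=0x4c, sp=0x9b
r4 is callee-saved -> restored

REG = 0x33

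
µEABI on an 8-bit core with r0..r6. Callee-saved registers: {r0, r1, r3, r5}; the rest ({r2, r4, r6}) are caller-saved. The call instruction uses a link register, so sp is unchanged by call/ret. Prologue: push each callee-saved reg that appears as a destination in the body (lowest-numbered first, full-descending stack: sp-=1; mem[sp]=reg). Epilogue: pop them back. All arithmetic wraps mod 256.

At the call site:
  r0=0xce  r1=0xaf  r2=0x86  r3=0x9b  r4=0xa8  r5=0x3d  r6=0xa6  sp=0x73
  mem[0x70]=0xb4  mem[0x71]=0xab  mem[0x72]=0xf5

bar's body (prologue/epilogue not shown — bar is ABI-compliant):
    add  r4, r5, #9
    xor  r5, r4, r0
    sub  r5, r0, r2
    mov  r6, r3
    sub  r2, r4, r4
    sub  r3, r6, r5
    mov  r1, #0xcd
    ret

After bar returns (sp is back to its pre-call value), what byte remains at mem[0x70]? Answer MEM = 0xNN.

prologue: push r1 -> mem[0x72]=0xaf, sp=0x72
prologue: push r3 -> mem[0x71]=0x9b, sp=0x71
prologue: push r5 -> mem[0x70]=0x3d, sp=0x70
body[0] add  r4, r5, #9 -> r4=0x46
body[1] xor  r5, r4, r0 -> r5=0x88
body[2] sub  r5, r0, r2 -> r5=0x48
body[3] mov  r6, r3 -> r6=0x9b
body[4] sub  r2, r4, r4 -> r2=0x00
body[5] sub  r3, r6, r5 -> r3=0x53
body[6] mov  r1, #0xcd -> r1=0xcd
epilogue: pop r5=0x3d, sp=0x71
epilogue: pop r3=0x9b, sp=0x72
epilogue: pop r1=0xaf, sp=0x73
prologue pushed ['r1', 'r3', 'r5'] at ['0x72', '0x71', '0x70']

MEM = 0x3d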